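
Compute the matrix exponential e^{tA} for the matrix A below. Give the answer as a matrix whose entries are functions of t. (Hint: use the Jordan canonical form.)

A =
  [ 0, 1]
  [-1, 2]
e^{tA} =
  [-t*exp(t) + exp(t), t*exp(t)]
  [-t*exp(t), t*exp(t) + exp(t)]

Strategy: write A = P · J · P⁻¹ where J is a Jordan canonical form, so e^{tA} = P · e^{tJ} · P⁻¹, and e^{tJ} can be computed block-by-block.

A has Jordan form
J =
  [1, 1]
  [0, 1]
(up to reordering of blocks).

Per-block formulas:
  For a 2×2 Jordan block J_2(1): exp(t · J_2(1)) = e^(1t)·(I + t·N), where N is the 2×2 nilpotent shift.

After assembling e^{tJ} and conjugating by P, we get:

e^{tA} =
  [-t*exp(t) + exp(t), t*exp(t)]
  [-t*exp(t), t*exp(t) + exp(t)]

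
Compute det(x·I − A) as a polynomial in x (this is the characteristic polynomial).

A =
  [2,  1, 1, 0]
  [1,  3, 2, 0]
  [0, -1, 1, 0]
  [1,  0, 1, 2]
x^4 - 8*x^3 + 24*x^2 - 32*x + 16

Expanding det(x·I − A) (e.g. by cofactor expansion or by noting that A is similar to its Jordan form J, which has the same characteristic polynomial as A) gives
  χ_A(x) = x^4 - 8*x^3 + 24*x^2 - 32*x + 16
which factors as (x - 2)^4. The eigenvalues (with algebraic multiplicities) are λ = 2 with multiplicity 4.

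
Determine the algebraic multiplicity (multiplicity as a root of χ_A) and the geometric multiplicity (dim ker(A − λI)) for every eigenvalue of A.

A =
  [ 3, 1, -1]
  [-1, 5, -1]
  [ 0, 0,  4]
λ = 4: alg = 3, geom = 2

Step 1 — factor the characteristic polynomial to read off the algebraic multiplicities:
  χ_A(x) = (x - 4)^3

Step 2 — compute geometric multiplicities via the rank-nullity identity g(λ) = n − rank(A − λI):
  rank(A − (4)·I) = 1, so dim ker(A − (4)·I) = n − 1 = 2

Summary:
  λ = 4: algebraic multiplicity = 3, geometric multiplicity = 2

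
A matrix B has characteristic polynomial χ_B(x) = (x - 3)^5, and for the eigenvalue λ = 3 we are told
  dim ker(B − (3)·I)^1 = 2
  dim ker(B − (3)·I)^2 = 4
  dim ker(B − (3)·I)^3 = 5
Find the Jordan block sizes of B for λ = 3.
Block sizes for λ = 3: [3, 2]

From the dimensions of kernels of powers, the number of Jordan blocks of size at least j is d_j − d_{j−1} where d_j = dim ker(N^j) (with d_0 = 0). Computing the differences gives [2, 2, 1].
The number of blocks of size exactly k is (#blocks of size ≥ k) − (#blocks of size ≥ k + 1), so the partition is: 1 block(s) of size 2, 1 block(s) of size 3.
In nonincreasing order the block sizes are [3, 2].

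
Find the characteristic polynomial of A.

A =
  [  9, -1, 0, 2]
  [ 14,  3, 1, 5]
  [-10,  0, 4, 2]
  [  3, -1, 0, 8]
x^4 - 24*x^3 + 216*x^2 - 864*x + 1296

Expanding det(x·I − A) (e.g. by cofactor expansion or by noting that A is similar to its Jordan form J, which has the same characteristic polynomial as A) gives
  χ_A(x) = x^4 - 24*x^3 + 216*x^2 - 864*x + 1296
which factors as (x - 6)^4. The eigenvalues (with algebraic multiplicities) are λ = 6 with multiplicity 4.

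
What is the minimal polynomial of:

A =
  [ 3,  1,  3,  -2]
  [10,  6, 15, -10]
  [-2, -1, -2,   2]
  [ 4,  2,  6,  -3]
x^2 - 2*x + 1

The characteristic polynomial is χ_A(x) = (x - 1)^4, so the eigenvalues are known. The minimal polynomial is
  m_A(x) = Π_λ (x − λ)^{k_λ}
where k_λ is the size of the *largest* Jordan block for λ (equivalently, the smallest k with (A − λI)^k v = 0 for every generalised eigenvector v of λ).

  λ = 1: largest Jordan block has size 2, contributing (x − 1)^2

So m_A(x) = (x - 1)^2 = x^2 - 2*x + 1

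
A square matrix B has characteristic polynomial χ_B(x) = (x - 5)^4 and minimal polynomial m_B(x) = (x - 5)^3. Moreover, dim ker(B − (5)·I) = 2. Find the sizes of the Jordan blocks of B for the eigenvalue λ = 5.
Block sizes for λ = 5: [3, 1]

Step 1 — from the characteristic polynomial, algebraic multiplicity of λ = 5 is 4. From dim ker(B − (5)·I) = 2, there are exactly 2 Jordan blocks for λ = 5.
Step 2 — from the minimal polynomial, the factor (x − 5)^3 tells us the largest block for λ = 5 has size 3.
Step 3 — with total size 4, 2 blocks, and largest block 3, the block sizes (in nonincreasing order) are [3, 1].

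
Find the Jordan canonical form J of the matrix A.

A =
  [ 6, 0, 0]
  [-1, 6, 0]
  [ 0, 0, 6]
J_2(6) ⊕ J_1(6)

The characteristic polynomial is
  det(x·I − A) = x^3 - 18*x^2 + 108*x - 216 = (x - 6)^3

Eigenvalues and multiplicities (the geometric multiplicity of λ is n − rank(A − λI), which equals the number of Jordan blocks for λ):
  λ = 6: algebraic multiplicity = 3, geometric multiplicity = 2

Determining the block sizes for each eigenvalue:
  λ = 6: 2 blocks summing to 3 forces exactly one block of size 2 and the rest size 1 → block sizes [2, 1]

Assembling the blocks gives a Jordan form
J =
  [6, 1, 0]
  [0, 6, 0]
  [0, 0, 6]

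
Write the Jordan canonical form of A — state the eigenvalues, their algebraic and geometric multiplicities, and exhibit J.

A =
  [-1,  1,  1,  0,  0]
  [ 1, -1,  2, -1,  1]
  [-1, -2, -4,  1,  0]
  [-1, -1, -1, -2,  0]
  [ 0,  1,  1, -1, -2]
J_3(-2) ⊕ J_2(-2)

The characteristic polynomial is
  det(x·I − A) = x^5 + 10*x^4 + 40*x^3 + 80*x^2 + 80*x + 32 = (x + 2)^5

Eigenvalues and multiplicities (the geometric multiplicity of λ is n − rank(A − λI), which equals the number of Jordan blocks for λ):
  λ = -2: algebraic multiplicity = 5, geometric multiplicity = 2

Determining the block sizes for each eigenvalue:
  λ = -2: with am = 5 and gm = 2, the partition is not yet determined (e.g. several partitions of 5 into 2 parts exist). Let N = A − (-2)·I. Computing rank(N^1) = 3, rank(N^2) = 1, rank(N^3) = 0; the number of blocks of size ≥ j is rank(N^{j−1}) − rank(N^j), giving [2, 2, 1]. So we have 1 block(s) of size 3, 1 block(s) of size 2 → block sizes [3, 2]

Assembling the blocks gives a Jordan form
J =
  [-2,  1,  0,  0,  0]
  [ 0, -2,  1,  0,  0]
  [ 0,  0, -2,  0,  0]
  [ 0,  0,  0, -2,  1]
  [ 0,  0,  0,  0, -2]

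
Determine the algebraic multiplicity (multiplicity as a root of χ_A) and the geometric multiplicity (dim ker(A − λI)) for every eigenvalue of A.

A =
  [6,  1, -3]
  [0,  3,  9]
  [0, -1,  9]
λ = 6: alg = 3, geom = 2

Step 1 — factor the characteristic polynomial to read off the algebraic multiplicities:
  χ_A(x) = (x - 6)^3

Step 2 — compute geometric multiplicities via the rank-nullity identity g(λ) = n − rank(A − λI):
  rank(A − (6)·I) = 1, so dim ker(A − (6)·I) = n − 1 = 2

Summary:
  λ = 6: algebraic multiplicity = 3, geometric multiplicity = 2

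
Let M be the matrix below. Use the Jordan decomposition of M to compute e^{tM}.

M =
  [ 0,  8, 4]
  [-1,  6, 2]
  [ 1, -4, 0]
e^{tM} =
  [-2*t*exp(2*t) + exp(2*t), 8*t*exp(2*t), 4*t*exp(2*t)]
  [-t*exp(2*t), 4*t*exp(2*t) + exp(2*t), 2*t*exp(2*t)]
  [t*exp(2*t), -4*t*exp(2*t), -2*t*exp(2*t) + exp(2*t)]

Strategy: write M = P · J · P⁻¹ where J is a Jordan canonical form, so e^{tM} = P · e^{tJ} · P⁻¹, and e^{tJ} can be computed block-by-block.

M has Jordan form
J =
  [2, 1, 0]
  [0, 2, 0]
  [0, 0, 2]
(up to reordering of blocks).

Per-block formulas:
  For a 2×2 Jordan block J_2(2): exp(t · J_2(2)) = e^(2t)·(I + t·N), where N is the 2×2 nilpotent shift.
  For a 1×1 block at λ = 2: exp(t · [2]) = [e^(2t)].

After assembling e^{tJ} and conjugating by P, we get:

e^{tM} =
  [-2*t*exp(2*t) + exp(2*t), 8*t*exp(2*t), 4*t*exp(2*t)]
  [-t*exp(2*t), 4*t*exp(2*t) + exp(2*t), 2*t*exp(2*t)]
  [t*exp(2*t), -4*t*exp(2*t), -2*t*exp(2*t) + exp(2*t)]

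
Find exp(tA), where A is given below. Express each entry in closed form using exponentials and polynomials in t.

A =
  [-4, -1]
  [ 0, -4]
e^{tA} =
  [exp(-4*t), -t*exp(-4*t)]
  [0, exp(-4*t)]

Strategy: write A = P · J · P⁻¹ where J is a Jordan canonical form, so e^{tA} = P · e^{tJ} · P⁻¹, and e^{tJ} can be computed block-by-block.

A has Jordan form
J =
  [-4,  1]
  [ 0, -4]
(up to reordering of blocks).

Per-block formulas:
  For a 2×2 Jordan block J_2(-4): exp(t · J_2(-4)) = e^(-4t)·(I + t·N), where N is the 2×2 nilpotent shift.

After assembling e^{tJ} and conjugating by P, we get:

e^{tA} =
  [exp(-4*t), -t*exp(-4*t)]
  [0, exp(-4*t)]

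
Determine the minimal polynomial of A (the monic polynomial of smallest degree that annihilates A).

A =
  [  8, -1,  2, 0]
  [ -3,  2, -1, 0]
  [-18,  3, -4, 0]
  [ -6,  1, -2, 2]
x^3 - 6*x^2 + 12*x - 8

The characteristic polynomial is χ_A(x) = (x - 2)^4, so the eigenvalues are known. The minimal polynomial is
  m_A(x) = Π_λ (x − λ)^{k_λ}
where k_λ is the size of the *largest* Jordan block for λ (equivalently, the smallest k with (A − λI)^k v = 0 for every generalised eigenvector v of λ).

  λ = 2: largest Jordan block has size 3, contributing (x − 2)^3

So m_A(x) = (x - 2)^3 = x^3 - 6*x^2 + 12*x - 8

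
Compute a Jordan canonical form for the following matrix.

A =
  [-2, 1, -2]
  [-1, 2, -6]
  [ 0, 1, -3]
J_3(-1)

The characteristic polynomial is
  det(x·I − A) = x^3 + 3*x^2 + 3*x + 1 = (x + 1)^3

Eigenvalues and multiplicities (the geometric multiplicity of λ is n − rank(A − λI), which equals the number of Jordan blocks for λ):
  λ = -1: algebraic multiplicity = 3, geometric multiplicity = 1

Determining the block sizes for each eigenvalue:
  λ = -1: one block (gm = 1), so the single block has size am = 3 → block sizes [3]

Assembling the blocks gives a Jordan form
J =
  [-1,  1,  0]
  [ 0, -1,  1]
  [ 0,  0, -1]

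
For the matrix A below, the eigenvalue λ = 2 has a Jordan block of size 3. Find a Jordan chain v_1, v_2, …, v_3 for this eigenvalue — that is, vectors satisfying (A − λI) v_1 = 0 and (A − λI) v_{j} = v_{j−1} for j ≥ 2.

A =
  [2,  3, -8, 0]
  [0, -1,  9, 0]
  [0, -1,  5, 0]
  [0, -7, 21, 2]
A Jordan chain for λ = 2 of length 3:
v_1 = (-1, 0, 0, 0)ᵀ
v_2 = (3, -3, -1, -7)ᵀ
v_3 = (0, 1, 0, 0)ᵀ

Let N = A − (2)·I. We want v_3 with N^3 v_3 = 0 but N^2 v_3 ≠ 0; then v_{j-1} := N · v_j for j = 3, …, 2.

Pick v_3 = (0, 1, 0, 0)ᵀ.
Then v_2 = N · v_3 = (3, -3, -1, -7)ᵀ.
Then v_1 = N · v_2 = (-1, 0, 0, 0)ᵀ.

Sanity check: (A − (2)·I) v_1 = (0, 0, 0, 0)ᵀ = 0. ✓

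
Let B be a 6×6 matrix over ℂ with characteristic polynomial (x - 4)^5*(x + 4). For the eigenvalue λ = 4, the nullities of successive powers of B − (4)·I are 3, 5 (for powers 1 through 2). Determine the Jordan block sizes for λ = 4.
Block sizes for λ = 4: [2, 2, 1]

From the dimensions of kernels of powers, the number of Jordan blocks of size at least j is d_j − d_{j−1} where d_j = dim ker(N^j) (with d_0 = 0). Computing the differences gives [3, 2].
The number of blocks of size exactly k is (#blocks of size ≥ k) − (#blocks of size ≥ k + 1), so the partition is: 1 block(s) of size 1, 2 block(s) of size 2.
In nonincreasing order the block sizes are [2, 2, 1].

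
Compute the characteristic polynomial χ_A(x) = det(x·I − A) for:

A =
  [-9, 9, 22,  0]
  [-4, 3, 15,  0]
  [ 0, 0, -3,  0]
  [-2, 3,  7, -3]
x^4 + 12*x^3 + 54*x^2 + 108*x + 81

Expanding det(x·I − A) (e.g. by cofactor expansion or by noting that A is similar to its Jordan form J, which has the same characteristic polynomial as A) gives
  χ_A(x) = x^4 + 12*x^3 + 54*x^2 + 108*x + 81
which factors as (x + 3)^4. The eigenvalues (with algebraic multiplicities) are λ = -3 with multiplicity 4.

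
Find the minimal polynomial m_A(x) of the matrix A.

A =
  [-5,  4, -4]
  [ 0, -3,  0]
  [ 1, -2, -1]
x^2 + 6*x + 9

The characteristic polynomial is χ_A(x) = (x + 3)^3, so the eigenvalues are known. The minimal polynomial is
  m_A(x) = Π_λ (x − λ)^{k_λ}
where k_λ is the size of the *largest* Jordan block for λ (equivalently, the smallest k with (A − λI)^k v = 0 for every generalised eigenvector v of λ).

  λ = -3: largest Jordan block has size 2, contributing (x + 3)^2

So m_A(x) = (x + 3)^2 = x^2 + 6*x + 9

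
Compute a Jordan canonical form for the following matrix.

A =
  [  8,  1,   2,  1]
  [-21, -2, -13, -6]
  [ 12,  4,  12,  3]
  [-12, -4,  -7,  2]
J_2(5) ⊕ J_2(5)

The characteristic polynomial is
  det(x·I − A) = x^4 - 20*x^3 + 150*x^2 - 500*x + 625 = (x - 5)^4

Eigenvalues and multiplicities (the geometric multiplicity of λ is n − rank(A − λI), which equals the number of Jordan blocks for λ):
  λ = 5: algebraic multiplicity = 4, geometric multiplicity = 2

Determining the block sizes for each eigenvalue:
  λ = 5: with am = 4 and gm = 2, the partition is not yet determined (e.g. several partitions of 4 into 2 parts exist). Let N = A − (5)·I. Computing rank(N^1) = 2, rank(N^2) = 0; the number of blocks of size ≥ j is rank(N^{j−1}) − rank(N^j), giving [2, 2]. So we have 2 block(s) of size 2 → block sizes [2, 2]

Assembling the blocks gives a Jordan form
J =
  [5, 1, 0, 0]
  [0, 5, 0, 0]
  [0, 0, 5, 1]
  [0, 0, 0, 5]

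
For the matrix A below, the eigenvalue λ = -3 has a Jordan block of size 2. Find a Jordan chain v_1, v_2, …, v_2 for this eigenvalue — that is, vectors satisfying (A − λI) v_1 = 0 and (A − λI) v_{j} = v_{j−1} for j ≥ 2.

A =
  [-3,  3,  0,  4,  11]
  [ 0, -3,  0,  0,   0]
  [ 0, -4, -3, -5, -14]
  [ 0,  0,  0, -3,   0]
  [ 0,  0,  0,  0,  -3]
A Jordan chain for λ = -3 of length 2:
v_1 = (3, 0, -4, 0, 0)ᵀ
v_2 = (0, 1, 0, 0, 0)ᵀ

Let N = A − (-3)·I. We want v_2 with N^2 v_2 = 0 but N^1 v_2 ≠ 0; then v_{j-1} := N · v_j for j = 2, …, 2.

Pick v_2 = (0, 1, 0, 0, 0)ᵀ.
Then v_1 = N · v_2 = (3, 0, -4, 0, 0)ᵀ.

Sanity check: (A − (-3)·I) v_1 = (0, 0, 0, 0, 0)ᵀ = 0. ✓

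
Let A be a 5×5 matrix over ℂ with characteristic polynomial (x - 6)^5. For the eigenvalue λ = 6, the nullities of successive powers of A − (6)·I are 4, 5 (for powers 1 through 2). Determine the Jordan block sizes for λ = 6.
Block sizes for λ = 6: [2, 1, 1, 1]

From the dimensions of kernels of powers, the number of Jordan blocks of size at least j is d_j − d_{j−1} where d_j = dim ker(N^j) (with d_0 = 0). Computing the differences gives [4, 1].
The number of blocks of size exactly k is (#blocks of size ≥ k) − (#blocks of size ≥ k + 1), so the partition is: 3 block(s) of size 1, 1 block(s) of size 2.
In nonincreasing order the block sizes are [2, 1, 1, 1].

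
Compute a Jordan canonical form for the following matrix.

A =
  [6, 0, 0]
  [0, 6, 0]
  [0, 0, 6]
J_1(6) ⊕ J_1(6) ⊕ J_1(6)

The characteristic polynomial is
  det(x·I − A) = x^3 - 18*x^2 + 108*x - 216 = (x - 6)^3

Eigenvalues and multiplicities (the geometric multiplicity of λ is n − rank(A − λI), which equals the number of Jordan blocks for λ):
  λ = 6: algebraic multiplicity = 3, geometric multiplicity = 3

Determining the block sizes for each eigenvalue:
  λ = 6: gm = am = 3, so every block has size 1 → block sizes [1, 1, 1]

Assembling the blocks gives a Jordan form
J =
  [6, 0, 0]
  [0, 6, 0]
  [0, 0, 6]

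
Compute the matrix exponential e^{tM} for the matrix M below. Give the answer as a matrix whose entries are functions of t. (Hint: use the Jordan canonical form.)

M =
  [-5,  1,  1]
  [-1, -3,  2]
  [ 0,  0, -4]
e^{tM} =
  [-t*exp(-4*t) + exp(-4*t), t*exp(-4*t), t^2*exp(-4*t)/2 + t*exp(-4*t)]
  [-t*exp(-4*t), t*exp(-4*t) + exp(-4*t), t^2*exp(-4*t)/2 + 2*t*exp(-4*t)]
  [0, 0, exp(-4*t)]

Strategy: write M = P · J · P⁻¹ where J is a Jordan canonical form, so e^{tM} = P · e^{tJ} · P⁻¹, and e^{tJ} can be computed block-by-block.

M has Jordan form
J =
  [-4,  1,  0]
  [ 0, -4,  1]
  [ 0,  0, -4]
(up to reordering of blocks).

Per-block formulas:
  For a 3×3 Jordan block J_3(-4): exp(t · J_3(-4)) = e^(-4t)·(I + t·N + (t^2/2)·N^2), where N is the 3×3 nilpotent shift.

After assembling e^{tJ} and conjugating by P, we get:

e^{tM} =
  [-t*exp(-4*t) + exp(-4*t), t*exp(-4*t), t^2*exp(-4*t)/2 + t*exp(-4*t)]
  [-t*exp(-4*t), t*exp(-4*t) + exp(-4*t), t^2*exp(-4*t)/2 + 2*t*exp(-4*t)]
  [0, 0, exp(-4*t)]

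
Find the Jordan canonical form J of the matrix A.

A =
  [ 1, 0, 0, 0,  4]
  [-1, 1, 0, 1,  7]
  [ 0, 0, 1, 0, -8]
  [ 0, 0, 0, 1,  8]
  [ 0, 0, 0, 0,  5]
J_2(1) ⊕ J_1(1) ⊕ J_1(1) ⊕ J_1(5)

The characteristic polynomial is
  det(x·I − A) = x^5 - 9*x^4 + 26*x^3 - 34*x^2 + 21*x - 5 = (x - 5)*(x - 1)^4

Eigenvalues and multiplicities (the geometric multiplicity of λ is n − rank(A − λI), which equals the number of Jordan blocks for λ):
  λ = 1: algebraic multiplicity = 4, geometric multiplicity = 3
  λ = 5: algebraic multiplicity = 1, geometric multiplicity = 1

Determining the block sizes for each eigenvalue:
  λ = 1: 3 blocks summing to 4 forces exactly one block of size 2 and the rest size 1 → block sizes [2, 1, 1]
  λ = 5: one block (gm = 1), so the single block has size am = 1 → block sizes [1]

Assembling the blocks gives a Jordan form
J =
  [1, 1, 0, 0, 0]
  [0, 1, 0, 0, 0]
  [0, 0, 1, 0, 0]
  [0, 0, 0, 1, 0]
  [0, 0, 0, 0, 5]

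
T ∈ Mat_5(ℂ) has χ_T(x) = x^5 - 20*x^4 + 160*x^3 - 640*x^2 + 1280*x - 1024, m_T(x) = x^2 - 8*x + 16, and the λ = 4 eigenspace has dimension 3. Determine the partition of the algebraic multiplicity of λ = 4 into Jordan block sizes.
Block sizes for λ = 4: [2, 2, 1]

Step 1 — from the characteristic polynomial, algebraic multiplicity of λ = 4 is 5. From dim ker(T − (4)·I) = 3, there are exactly 3 Jordan blocks for λ = 4.
Step 2 — from the minimal polynomial, the factor (x − 4)^2 tells us the largest block for λ = 4 has size 2.
Step 3 — with total size 5, 3 blocks, and largest block 2, the block sizes (in nonincreasing order) are [2, 2, 1].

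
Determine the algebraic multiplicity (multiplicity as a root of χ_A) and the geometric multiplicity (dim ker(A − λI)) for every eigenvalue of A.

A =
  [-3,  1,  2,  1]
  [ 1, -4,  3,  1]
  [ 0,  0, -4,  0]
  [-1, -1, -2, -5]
λ = -4: alg = 4, geom = 2

Step 1 — factor the characteristic polynomial to read off the algebraic multiplicities:
  χ_A(x) = (x + 4)^4

Step 2 — compute geometric multiplicities via the rank-nullity identity g(λ) = n − rank(A − λI):
  rank(A − (-4)·I) = 2, so dim ker(A − (-4)·I) = n − 2 = 2

Summary:
  λ = -4: algebraic multiplicity = 4, geometric multiplicity = 2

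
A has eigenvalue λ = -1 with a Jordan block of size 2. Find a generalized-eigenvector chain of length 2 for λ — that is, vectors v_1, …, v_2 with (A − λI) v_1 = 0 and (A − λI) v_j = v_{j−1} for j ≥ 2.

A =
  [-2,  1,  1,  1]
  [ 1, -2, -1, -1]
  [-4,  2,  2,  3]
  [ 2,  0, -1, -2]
A Jordan chain for λ = -1 of length 2:
v_1 = (-1, 1, -4, 2)ᵀ
v_2 = (1, 0, 0, 0)ᵀ

Let N = A − (-1)·I. We want v_2 with N^2 v_2 = 0 but N^1 v_2 ≠ 0; then v_{j-1} := N · v_j for j = 2, …, 2.

Pick v_2 = (1, 0, 0, 0)ᵀ.
Then v_1 = N · v_2 = (-1, 1, -4, 2)ᵀ.

Sanity check: (A − (-1)·I) v_1 = (0, 0, 0, 0)ᵀ = 0. ✓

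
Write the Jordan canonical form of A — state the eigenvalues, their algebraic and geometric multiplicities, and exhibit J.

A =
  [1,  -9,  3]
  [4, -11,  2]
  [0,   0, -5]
J_2(-5) ⊕ J_1(-5)

The characteristic polynomial is
  det(x·I − A) = x^3 + 15*x^2 + 75*x + 125 = (x + 5)^3

Eigenvalues and multiplicities (the geometric multiplicity of λ is n − rank(A − λI), which equals the number of Jordan blocks for λ):
  λ = -5: algebraic multiplicity = 3, geometric multiplicity = 2

Determining the block sizes for each eigenvalue:
  λ = -5: 2 blocks summing to 3 forces exactly one block of size 2 and the rest size 1 → block sizes [2, 1]

Assembling the blocks gives a Jordan form
J =
  [-5,  1,  0]
  [ 0, -5,  0]
  [ 0,  0, -5]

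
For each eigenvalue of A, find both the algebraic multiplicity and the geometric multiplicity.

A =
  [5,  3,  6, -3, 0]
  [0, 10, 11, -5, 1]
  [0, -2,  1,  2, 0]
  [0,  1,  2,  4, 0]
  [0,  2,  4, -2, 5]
λ = 5: alg = 5, geom = 3

Step 1 — factor the characteristic polynomial to read off the algebraic multiplicities:
  χ_A(x) = (x - 5)^5

Step 2 — compute geometric multiplicities via the rank-nullity identity g(λ) = n − rank(A − λI):
  rank(A − (5)·I) = 2, so dim ker(A − (5)·I) = n − 2 = 3

Summary:
  λ = 5: algebraic multiplicity = 5, geometric multiplicity = 3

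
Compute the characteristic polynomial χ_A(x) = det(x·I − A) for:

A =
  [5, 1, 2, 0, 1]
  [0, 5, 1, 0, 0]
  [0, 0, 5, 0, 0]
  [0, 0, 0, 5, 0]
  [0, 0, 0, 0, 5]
x^5 - 25*x^4 + 250*x^3 - 1250*x^2 + 3125*x - 3125

Expanding det(x·I − A) (e.g. by cofactor expansion or by noting that A is similar to its Jordan form J, which has the same characteristic polynomial as A) gives
  χ_A(x) = x^5 - 25*x^4 + 250*x^3 - 1250*x^2 + 3125*x - 3125
which factors as (x - 5)^5. The eigenvalues (with algebraic multiplicities) are λ = 5 with multiplicity 5.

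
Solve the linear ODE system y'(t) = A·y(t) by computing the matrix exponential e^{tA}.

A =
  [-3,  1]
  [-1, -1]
e^{tA} =
  [-t*exp(-2*t) + exp(-2*t), t*exp(-2*t)]
  [-t*exp(-2*t), t*exp(-2*t) + exp(-2*t)]

Strategy: write A = P · J · P⁻¹ where J is a Jordan canonical form, so e^{tA} = P · e^{tJ} · P⁻¹, and e^{tJ} can be computed block-by-block.

A has Jordan form
J =
  [-2,  1]
  [ 0, -2]
(up to reordering of blocks).

Per-block formulas:
  For a 2×2 Jordan block J_2(-2): exp(t · J_2(-2)) = e^(-2t)·(I + t·N), where N is the 2×2 nilpotent shift.

After assembling e^{tJ} and conjugating by P, we get:

e^{tA} =
  [-t*exp(-2*t) + exp(-2*t), t*exp(-2*t)]
  [-t*exp(-2*t), t*exp(-2*t) + exp(-2*t)]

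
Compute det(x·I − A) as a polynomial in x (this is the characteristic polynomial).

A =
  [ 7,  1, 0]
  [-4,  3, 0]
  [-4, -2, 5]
x^3 - 15*x^2 + 75*x - 125

Expanding det(x·I − A) (e.g. by cofactor expansion or by noting that A is similar to its Jordan form J, which has the same characteristic polynomial as A) gives
  χ_A(x) = x^3 - 15*x^2 + 75*x - 125
which factors as (x - 5)^3. The eigenvalues (with algebraic multiplicities) are λ = 5 with multiplicity 3.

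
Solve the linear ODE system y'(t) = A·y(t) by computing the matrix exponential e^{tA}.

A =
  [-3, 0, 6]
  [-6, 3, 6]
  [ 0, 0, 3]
e^{tA} =
  [exp(-3*t), 0, exp(3*t) - exp(-3*t)]
  [-exp(3*t) + exp(-3*t), exp(3*t), exp(3*t) - exp(-3*t)]
  [0, 0, exp(3*t)]

Strategy: write A = P · J · P⁻¹ where J is a Jordan canonical form, so e^{tA} = P · e^{tJ} · P⁻¹, and e^{tJ} can be computed block-by-block.

A has Jordan form
J =
  [-3, 0, 0]
  [ 0, 3, 0]
  [ 0, 0, 3]
(up to reordering of blocks).

Per-block formulas:
  For a 1×1 block at λ = 3: exp(t · [3]) = [e^(3t)].
  For a 1×1 block at λ = -3: exp(t · [-3]) = [e^(-3t)].

After assembling e^{tJ} and conjugating by P, we get:

e^{tA} =
  [exp(-3*t), 0, exp(3*t) - exp(-3*t)]
  [-exp(3*t) + exp(-3*t), exp(3*t), exp(3*t) - exp(-3*t)]
  [0, 0, exp(3*t)]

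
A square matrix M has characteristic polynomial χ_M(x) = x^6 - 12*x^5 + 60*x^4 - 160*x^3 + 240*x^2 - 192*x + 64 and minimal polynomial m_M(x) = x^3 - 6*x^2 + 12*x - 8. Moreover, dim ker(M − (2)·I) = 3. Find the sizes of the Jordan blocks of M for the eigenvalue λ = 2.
Block sizes for λ = 2: [3, 2, 1]

Step 1 — from the characteristic polynomial, algebraic multiplicity of λ = 2 is 6. From dim ker(M − (2)·I) = 3, there are exactly 3 Jordan blocks for λ = 2.
Step 2 — from the minimal polynomial, the factor (x − 2)^3 tells us the largest block for λ = 2 has size 3.
Step 3 — with total size 6, 3 blocks, and largest block 3, the block sizes (in nonincreasing order) are [3, 2, 1].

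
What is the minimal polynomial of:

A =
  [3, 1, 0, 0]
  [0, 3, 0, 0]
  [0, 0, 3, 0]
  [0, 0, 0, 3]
x^2 - 6*x + 9

The characteristic polynomial is χ_A(x) = (x - 3)^4, so the eigenvalues are known. The minimal polynomial is
  m_A(x) = Π_λ (x − λ)^{k_λ}
where k_λ is the size of the *largest* Jordan block for λ (equivalently, the smallest k with (A − λI)^k v = 0 for every generalised eigenvector v of λ).

  λ = 3: largest Jordan block has size 2, contributing (x − 3)^2

So m_A(x) = (x - 3)^2 = x^2 - 6*x + 9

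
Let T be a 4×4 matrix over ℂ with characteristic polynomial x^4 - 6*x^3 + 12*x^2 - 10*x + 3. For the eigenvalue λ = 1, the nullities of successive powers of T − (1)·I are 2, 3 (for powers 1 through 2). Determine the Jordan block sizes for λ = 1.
Block sizes for λ = 1: [2, 1]

From the dimensions of kernels of powers, the number of Jordan blocks of size at least j is d_j − d_{j−1} where d_j = dim ker(N^j) (with d_0 = 0). Computing the differences gives [2, 1].
The number of blocks of size exactly k is (#blocks of size ≥ k) − (#blocks of size ≥ k + 1), so the partition is: 1 block(s) of size 1, 1 block(s) of size 2.
In nonincreasing order the block sizes are [2, 1].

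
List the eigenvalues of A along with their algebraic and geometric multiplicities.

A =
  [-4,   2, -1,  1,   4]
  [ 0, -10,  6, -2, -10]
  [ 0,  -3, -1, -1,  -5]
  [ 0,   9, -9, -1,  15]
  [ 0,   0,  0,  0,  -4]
λ = -4: alg = 5, geom = 3

Step 1 — factor the characteristic polynomial to read off the algebraic multiplicities:
  χ_A(x) = (x + 4)^5

Step 2 — compute geometric multiplicities via the rank-nullity identity g(λ) = n − rank(A − λI):
  rank(A − (-4)·I) = 2, so dim ker(A − (-4)·I) = n − 2 = 3

Summary:
  λ = -4: algebraic multiplicity = 5, geometric multiplicity = 3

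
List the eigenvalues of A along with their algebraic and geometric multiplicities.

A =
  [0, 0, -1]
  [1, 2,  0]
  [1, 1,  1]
λ = 1: alg = 3, geom = 1

Step 1 — factor the characteristic polynomial to read off the algebraic multiplicities:
  χ_A(x) = (x - 1)^3

Step 2 — compute geometric multiplicities via the rank-nullity identity g(λ) = n − rank(A − λI):
  rank(A − (1)·I) = 2, so dim ker(A − (1)·I) = n − 2 = 1

Summary:
  λ = 1: algebraic multiplicity = 3, geometric multiplicity = 1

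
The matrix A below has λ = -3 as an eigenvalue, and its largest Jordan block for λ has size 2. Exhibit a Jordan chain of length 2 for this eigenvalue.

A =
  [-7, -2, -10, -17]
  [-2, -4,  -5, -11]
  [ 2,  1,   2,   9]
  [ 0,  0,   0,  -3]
A Jordan chain for λ = -3 of length 2:
v_1 = (-4, -2, 2, 0)ᵀ
v_2 = (1, 0, 0, 0)ᵀ

Let N = A − (-3)·I. We want v_2 with N^2 v_2 = 0 but N^1 v_2 ≠ 0; then v_{j-1} := N · v_j for j = 2, …, 2.

Pick v_2 = (1, 0, 0, 0)ᵀ.
Then v_1 = N · v_2 = (-4, -2, 2, 0)ᵀ.

Sanity check: (A − (-3)·I) v_1 = (0, 0, 0, 0)ᵀ = 0. ✓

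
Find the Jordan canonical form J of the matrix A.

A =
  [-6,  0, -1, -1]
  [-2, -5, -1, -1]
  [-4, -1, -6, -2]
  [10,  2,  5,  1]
J_3(-4) ⊕ J_1(-4)

The characteristic polynomial is
  det(x·I − A) = x^4 + 16*x^3 + 96*x^2 + 256*x + 256 = (x + 4)^4

Eigenvalues and multiplicities (the geometric multiplicity of λ is n − rank(A − λI), which equals the number of Jordan blocks for λ):
  λ = -4: algebraic multiplicity = 4, geometric multiplicity = 2

Determining the block sizes for each eigenvalue:
  λ = -4: with am = 4 and gm = 2, the partition is not yet determined (e.g. several partitions of 4 into 2 parts exist). Let N = A − (-4)·I. Computing rank(N^1) = 2, rank(N^2) = 1, rank(N^3) = 0; the number of blocks of size ≥ j is rank(N^{j−1}) − rank(N^j), giving [2, 1, 1]. So we have 1 block(s) of size 3, 1 block(s) of size 1 → block sizes [3, 1]

Assembling the blocks gives a Jordan form
J =
  [-4,  1,  0,  0]
  [ 0, -4,  1,  0]
  [ 0,  0, -4,  0]
  [ 0,  0,  0, -4]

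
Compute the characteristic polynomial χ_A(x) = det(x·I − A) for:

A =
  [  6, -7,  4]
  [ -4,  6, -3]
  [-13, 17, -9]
x^3 - 3*x^2 + 3*x - 1

Expanding det(x·I − A) (e.g. by cofactor expansion or by noting that A is similar to its Jordan form J, which has the same characteristic polynomial as A) gives
  χ_A(x) = x^3 - 3*x^2 + 3*x - 1
which factors as (x - 1)^3. The eigenvalues (with algebraic multiplicities) are λ = 1 with multiplicity 3.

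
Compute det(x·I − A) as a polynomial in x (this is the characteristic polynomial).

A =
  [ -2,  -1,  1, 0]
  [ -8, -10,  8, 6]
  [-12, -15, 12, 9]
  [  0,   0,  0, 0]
x^4

Expanding det(x·I − A) (e.g. by cofactor expansion or by noting that A is similar to its Jordan form J, which has the same characteristic polynomial as A) gives
  χ_A(x) = x^4
which factors as x^4. The eigenvalues (with algebraic multiplicities) are λ = 0 with multiplicity 4.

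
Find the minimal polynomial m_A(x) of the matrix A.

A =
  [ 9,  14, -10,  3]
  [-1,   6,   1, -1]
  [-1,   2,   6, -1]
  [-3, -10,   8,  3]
x^3 - 18*x^2 + 108*x - 216

The characteristic polynomial is χ_A(x) = (x - 6)^4, so the eigenvalues are known. The minimal polynomial is
  m_A(x) = Π_λ (x − λ)^{k_λ}
where k_λ is the size of the *largest* Jordan block for λ (equivalently, the smallest k with (A − λI)^k v = 0 for every generalised eigenvector v of λ).

  λ = 6: largest Jordan block has size 3, contributing (x − 6)^3

So m_A(x) = (x - 6)^3 = x^3 - 18*x^2 + 108*x - 216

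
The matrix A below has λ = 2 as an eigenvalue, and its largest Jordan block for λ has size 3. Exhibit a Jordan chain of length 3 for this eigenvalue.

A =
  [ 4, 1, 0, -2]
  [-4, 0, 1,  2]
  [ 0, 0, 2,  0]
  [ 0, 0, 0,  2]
A Jordan chain for λ = 2 of length 3:
v_1 = (1, -2, 0, 0)ᵀ
v_2 = (0, 1, 0, 0)ᵀ
v_3 = (0, 0, 1, 0)ᵀ

Let N = A − (2)·I. We want v_3 with N^3 v_3 = 0 but N^2 v_3 ≠ 0; then v_{j-1} := N · v_j for j = 3, …, 2.

Pick v_3 = (0, 0, 1, 0)ᵀ.
Then v_2 = N · v_3 = (0, 1, 0, 0)ᵀ.
Then v_1 = N · v_2 = (1, -2, 0, 0)ᵀ.

Sanity check: (A − (2)·I) v_1 = (0, 0, 0, 0)ᵀ = 0. ✓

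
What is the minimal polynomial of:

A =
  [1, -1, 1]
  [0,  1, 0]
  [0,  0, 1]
x^2 - 2*x + 1

The characteristic polynomial is χ_A(x) = (x - 1)^3, so the eigenvalues are known. The minimal polynomial is
  m_A(x) = Π_λ (x − λ)^{k_λ}
where k_λ is the size of the *largest* Jordan block for λ (equivalently, the smallest k with (A − λI)^k v = 0 for every generalised eigenvector v of λ).

  λ = 1: largest Jordan block has size 2, contributing (x − 1)^2

So m_A(x) = (x - 1)^2 = x^2 - 2*x + 1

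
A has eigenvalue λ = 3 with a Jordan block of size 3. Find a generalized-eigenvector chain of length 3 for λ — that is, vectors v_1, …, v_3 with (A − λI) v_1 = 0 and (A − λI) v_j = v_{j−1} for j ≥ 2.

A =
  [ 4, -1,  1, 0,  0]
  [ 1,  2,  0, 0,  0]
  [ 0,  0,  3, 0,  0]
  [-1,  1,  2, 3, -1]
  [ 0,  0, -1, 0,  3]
A Jordan chain for λ = 3 of length 3:
v_1 = (1, 1, 0, 0, 0)ᵀ
v_2 = (1, 0, 0, 2, -1)ᵀ
v_3 = (0, 0, 1, 0, 0)ᵀ

Let N = A − (3)·I. We want v_3 with N^3 v_3 = 0 but N^2 v_3 ≠ 0; then v_{j-1} := N · v_j for j = 3, …, 2.

Pick v_3 = (0, 0, 1, 0, 0)ᵀ.
Then v_2 = N · v_3 = (1, 0, 0, 2, -1)ᵀ.
Then v_1 = N · v_2 = (1, 1, 0, 0, 0)ᵀ.

Sanity check: (A − (3)·I) v_1 = (0, 0, 0, 0, 0)ᵀ = 0. ✓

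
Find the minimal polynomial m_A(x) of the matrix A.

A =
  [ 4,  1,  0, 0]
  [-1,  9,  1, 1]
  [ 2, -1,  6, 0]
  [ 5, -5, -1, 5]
x^3 - 18*x^2 + 108*x - 216

The characteristic polynomial is χ_A(x) = (x - 6)^4, so the eigenvalues are known. The minimal polynomial is
  m_A(x) = Π_λ (x − λ)^{k_λ}
where k_λ is the size of the *largest* Jordan block for λ (equivalently, the smallest k with (A − λI)^k v = 0 for every generalised eigenvector v of λ).

  λ = 6: largest Jordan block has size 3, contributing (x − 6)^3

So m_A(x) = (x - 6)^3 = x^3 - 18*x^2 + 108*x - 216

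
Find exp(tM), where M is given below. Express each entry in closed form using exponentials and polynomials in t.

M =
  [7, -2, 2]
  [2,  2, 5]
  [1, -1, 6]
e^{tM} =
  [t^2*exp(5*t) + 2*t*exp(5*t) + exp(5*t), -2*t*exp(5*t), -2*t^2*exp(5*t) + 2*t*exp(5*t)]
  [3*t^2*exp(5*t)/2 + 2*t*exp(5*t), -3*t*exp(5*t) + exp(5*t), -3*t^2*exp(5*t) + 5*t*exp(5*t)]
  [t^2*exp(5*t)/2 + t*exp(5*t), -t*exp(5*t), -t^2*exp(5*t) + t*exp(5*t) + exp(5*t)]

Strategy: write M = P · J · P⁻¹ where J is a Jordan canonical form, so e^{tM} = P · e^{tJ} · P⁻¹, and e^{tJ} can be computed block-by-block.

M has Jordan form
J =
  [5, 1, 0]
  [0, 5, 1]
  [0, 0, 5]
(up to reordering of blocks).

Per-block formulas:
  For a 3×3 Jordan block J_3(5): exp(t · J_3(5)) = e^(5t)·(I + t·N + (t^2/2)·N^2), where N is the 3×3 nilpotent shift.

After assembling e^{tJ} and conjugating by P, we get:

e^{tM} =
  [t^2*exp(5*t) + 2*t*exp(5*t) + exp(5*t), -2*t*exp(5*t), -2*t^2*exp(5*t) + 2*t*exp(5*t)]
  [3*t^2*exp(5*t)/2 + 2*t*exp(5*t), -3*t*exp(5*t) + exp(5*t), -3*t^2*exp(5*t) + 5*t*exp(5*t)]
  [t^2*exp(5*t)/2 + t*exp(5*t), -t*exp(5*t), -t^2*exp(5*t) + t*exp(5*t) + exp(5*t)]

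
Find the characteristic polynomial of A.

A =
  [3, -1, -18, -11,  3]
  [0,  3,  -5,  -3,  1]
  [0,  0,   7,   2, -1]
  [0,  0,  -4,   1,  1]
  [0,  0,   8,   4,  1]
x^5 - 15*x^4 + 90*x^3 - 270*x^2 + 405*x - 243

Expanding det(x·I − A) (e.g. by cofactor expansion or by noting that A is similar to its Jordan form J, which has the same characteristic polynomial as A) gives
  χ_A(x) = x^5 - 15*x^4 + 90*x^3 - 270*x^2 + 405*x - 243
which factors as (x - 3)^5. The eigenvalues (with algebraic multiplicities) are λ = 3 with multiplicity 5.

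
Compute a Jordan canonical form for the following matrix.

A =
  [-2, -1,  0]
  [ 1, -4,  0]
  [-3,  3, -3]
J_2(-3) ⊕ J_1(-3)

The characteristic polynomial is
  det(x·I − A) = x^3 + 9*x^2 + 27*x + 27 = (x + 3)^3

Eigenvalues and multiplicities (the geometric multiplicity of λ is n − rank(A − λI), which equals the number of Jordan blocks for λ):
  λ = -3: algebraic multiplicity = 3, geometric multiplicity = 2

Determining the block sizes for each eigenvalue:
  λ = -3: 2 blocks summing to 3 forces exactly one block of size 2 and the rest size 1 → block sizes [2, 1]

Assembling the blocks gives a Jordan form
J =
  [-3,  1,  0]
  [ 0, -3,  0]
  [ 0,  0, -3]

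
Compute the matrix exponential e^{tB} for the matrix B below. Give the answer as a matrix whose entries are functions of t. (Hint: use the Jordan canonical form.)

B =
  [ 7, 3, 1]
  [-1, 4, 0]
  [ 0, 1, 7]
e^{tB} =
  [-t^2*exp(6*t) + t*exp(6*t) + exp(6*t), -t^2*exp(6*t) + 3*t*exp(6*t), t^2*exp(6*t) + t*exp(6*t)]
  [t^2*exp(6*t)/2 - t*exp(6*t), t^2*exp(6*t)/2 - 2*t*exp(6*t) + exp(6*t), -t^2*exp(6*t)/2]
  [-t^2*exp(6*t)/2, -t^2*exp(6*t)/2 + t*exp(6*t), t^2*exp(6*t)/2 + t*exp(6*t) + exp(6*t)]

Strategy: write B = P · J · P⁻¹ where J is a Jordan canonical form, so e^{tB} = P · e^{tJ} · P⁻¹, and e^{tJ} can be computed block-by-block.

B has Jordan form
J =
  [6, 1, 0]
  [0, 6, 1]
  [0, 0, 6]
(up to reordering of blocks).

Per-block formulas:
  For a 3×3 Jordan block J_3(6): exp(t · J_3(6)) = e^(6t)·(I + t·N + (t^2/2)·N^2), where N is the 3×3 nilpotent shift.

After assembling e^{tJ} and conjugating by P, we get:

e^{tB} =
  [-t^2*exp(6*t) + t*exp(6*t) + exp(6*t), -t^2*exp(6*t) + 3*t*exp(6*t), t^2*exp(6*t) + t*exp(6*t)]
  [t^2*exp(6*t)/2 - t*exp(6*t), t^2*exp(6*t)/2 - 2*t*exp(6*t) + exp(6*t), -t^2*exp(6*t)/2]
  [-t^2*exp(6*t)/2, -t^2*exp(6*t)/2 + t*exp(6*t), t^2*exp(6*t)/2 + t*exp(6*t) + exp(6*t)]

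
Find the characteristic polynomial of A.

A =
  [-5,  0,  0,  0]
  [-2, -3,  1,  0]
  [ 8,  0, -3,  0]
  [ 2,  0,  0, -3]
x^4 + 14*x^3 + 72*x^2 + 162*x + 135

Expanding det(x·I − A) (e.g. by cofactor expansion or by noting that A is similar to its Jordan form J, which has the same characteristic polynomial as A) gives
  χ_A(x) = x^4 + 14*x^3 + 72*x^2 + 162*x + 135
which factors as (x + 3)^3*(x + 5). The eigenvalues (with algebraic multiplicities) are λ = -5 with multiplicity 1, λ = -3 with multiplicity 3.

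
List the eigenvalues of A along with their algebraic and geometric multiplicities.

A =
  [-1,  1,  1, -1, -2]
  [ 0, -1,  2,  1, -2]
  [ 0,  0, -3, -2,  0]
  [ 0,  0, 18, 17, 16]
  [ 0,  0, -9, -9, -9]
λ = -1: alg = 3, geom = 1; λ = 3: alg = 2, geom = 1

Step 1 — factor the characteristic polynomial to read off the algebraic multiplicities:
  χ_A(x) = (x - 3)^2*(x + 1)^3

Step 2 — compute geometric multiplicities via the rank-nullity identity g(λ) = n − rank(A − λI):
  rank(A − (-1)·I) = 4, so dim ker(A − (-1)·I) = n − 4 = 1
  rank(A − (3)·I) = 4, so dim ker(A − (3)·I) = n − 4 = 1

Summary:
  λ = -1: algebraic multiplicity = 3, geometric multiplicity = 1
  λ = 3: algebraic multiplicity = 2, geometric multiplicity = 1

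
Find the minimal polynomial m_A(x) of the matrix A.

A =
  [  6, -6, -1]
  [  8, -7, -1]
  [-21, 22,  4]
x^3 - 3*x^2 + 3*x - 1

The characteristic polynomial is χ_A(x) = (x - 1)^3, so the eigenvalues are known. The minimal polynomial is
  m_A(x) = Π_λ (x − λ)^{k_λ}
where k_λ is the size of the *largest* Jordan block for λ (equivalently, the smallest k with (A − λI)^k v = 0 for every generalised eigenvector v of λ).

  λ = 1: largest Jordan block has size 3, contributing (x − 1)^3

So m_A(x) = (x - 1)^3 = x^3 - 3*x^2 + 3*x - 1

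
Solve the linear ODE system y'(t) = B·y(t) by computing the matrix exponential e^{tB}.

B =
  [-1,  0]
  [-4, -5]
e^{tB} =
  [exp(-t), 0]
  [-exp(-t) + exp(-5*t), exp(-5*t)]

Strategy: write B = P · J · P⁻¹ where J is a Jordan canonical form, so e^{tB} = P · e^{tJ} · P⁻¹, and e^{tJ} can be computed block-by-block.

B has Jordan form
J =
  [-5,  0]
  [ 0, -1]
(up to reordering of blocks).

Per-block formulas:
  For a 1×1 block at λ = -1: exp(t · [-1]) = [e^(-1t)].
  For a 1×1 block at λ = -5: exp(t · [-5]) = [e^(-5t)].

After assembling e^{tJ} and conjugating by P, we get:

e^{tB} =
  [exp(-t), 0]
  [-exp(-t) + exp(-5*t), exp(-5*t)]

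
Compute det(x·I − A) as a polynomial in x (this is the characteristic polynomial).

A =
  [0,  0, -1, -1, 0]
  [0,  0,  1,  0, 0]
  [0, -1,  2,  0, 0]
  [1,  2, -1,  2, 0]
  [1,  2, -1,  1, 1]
x^5 - 5*x^4 + 10*x^3 - 10*x^2 + 5*x - 1

Expanding det(x·I − A) (e.g. by cofactor expansion or by noting that A is similar to its Jordan form J, which has the same characteristic polynomial as A) gives
  χ_A(x) = x^5 - 5*x^4 + 10*x^3 - 10*x^2 + 5*x - 1
which factors as (x - 1)^5. The eigenvalues (with algebraic multiplicities) are λ = 1 with multiplicity 5.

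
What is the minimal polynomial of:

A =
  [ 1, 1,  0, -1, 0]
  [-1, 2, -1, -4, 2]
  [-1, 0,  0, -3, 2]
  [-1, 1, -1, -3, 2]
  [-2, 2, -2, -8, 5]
x^2 - 2*x + 1

The characteristic polynomial is χ_A(x) = (x - 1)^5, so the eigenvalues are known. The minimal polynomial is
  m_A(x) = Π_λ (x − λ)^{k_λ}
where k_λ is the size of the *largest* Jordan block for λ (equivalently, the smallest k with (A − λI)^k v = 0 for every generalised eigenvector v of λ).

  λ = 1: largest Jordan block has size 2, contributing (x − 1)^2

So m_A(x) = (x - 1)^2 = x^2 - 2*x + 1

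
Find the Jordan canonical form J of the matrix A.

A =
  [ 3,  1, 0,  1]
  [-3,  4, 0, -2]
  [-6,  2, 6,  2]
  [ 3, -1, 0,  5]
J_2(3) ⊕ J_1(6) ⊕ J_1(6)

The characteristic polynomial is
  det(x·I − A) = x^4 - 18*x^3 + 117*x^2 - 324*x + 324 = (x - 6)^2*(x - 3)^2

Eigenvalues and multiplicities (the geometric multiplicity of λ is n − rank(A − λI), which equals the number of Jordan blocks for λ):
  λ = 3: algebraic multiplicity = 2, geometric multiplicity = 1
  λ = 6: algebraic multiplicity = 2, geometric multiplicity = 2

Determining the block sizes for each eigenvalue:
  λ = 3: one block (gm = 1), so the single block has size am = 2 → block sizes [2]
  λ = 6: gm = am = 2, so every block has size 1 → block sizes [1, 1]

Assembling the blocks gives a Jordan form
J =
  [3, 1, 0, 0]
  [0, 3, 0, 0]
  [0, 0, 6, 0]
  [0, 0, 0, 6]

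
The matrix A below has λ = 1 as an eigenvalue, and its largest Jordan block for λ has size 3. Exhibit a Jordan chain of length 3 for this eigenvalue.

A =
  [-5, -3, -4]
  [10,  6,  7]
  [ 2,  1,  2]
A Jordan chain for λ = 1 of length 3:
v_1 = (-2, 4, 0)ᵀ
v_2 = (-6, 10, 2)ᵀ
v_3 = (1, 0, 0)ᵀ

Let N = A − (1)·I. We want v_3 with N^3 v_3 = 0 but N^2 v_3 ≠ 0; then v_{j-1} := N · v_j for j = 3, …, 2.

Pick v_3 = (1, 0, 0)ᵀ.
Then v_2 = N · v_3 = (-6, 10, 2)ᵀ.
Then v_1 = N · v_2 = (-2, 4, 0)ᵀ.

Sanity check: (A − (1)·I) v_1 = (0, 0, 0)ᵀ = 0. ✓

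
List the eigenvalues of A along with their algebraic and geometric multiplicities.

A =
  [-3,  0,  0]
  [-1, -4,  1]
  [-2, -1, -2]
λ = -3: alg = 3, geom = 1

Step 1 — factor the characteristic polynomial to read off the algebraic multiplicities:
  χ_A(x) = (x + 3)^3

Step 2 — compute geometric multiplicities via the rank-nullity identity g(λ) = n − rank(A − λI):
  rank(A − (-3)·I) = 2, so dim ker(A − (-3)·I) = n − 2 = 1

Summary:
  λ = -3: algebraic multiplicity = 3, geometric multiplicity = 1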